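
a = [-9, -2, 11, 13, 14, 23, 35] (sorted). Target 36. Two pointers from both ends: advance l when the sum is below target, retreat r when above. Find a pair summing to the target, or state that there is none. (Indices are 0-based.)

l=0 r=6: -9+35=26 <36, l++
l=1 r=6: -2+35=33 <36, l++
l=2 r=6: 11+35=46 >36, r--
l=2 r=5: 11+23=34 <36, l++
l=3 r=5: 13+23=36, found

(13, 23)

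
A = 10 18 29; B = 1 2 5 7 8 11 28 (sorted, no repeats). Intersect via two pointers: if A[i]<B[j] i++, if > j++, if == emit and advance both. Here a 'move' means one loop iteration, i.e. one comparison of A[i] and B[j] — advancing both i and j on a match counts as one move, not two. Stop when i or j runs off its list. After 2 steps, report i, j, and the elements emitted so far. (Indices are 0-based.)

i=0 j=0: 10>1, j++
i=0 j=1: 10>2, j++

i=0, j=2, emitted=[]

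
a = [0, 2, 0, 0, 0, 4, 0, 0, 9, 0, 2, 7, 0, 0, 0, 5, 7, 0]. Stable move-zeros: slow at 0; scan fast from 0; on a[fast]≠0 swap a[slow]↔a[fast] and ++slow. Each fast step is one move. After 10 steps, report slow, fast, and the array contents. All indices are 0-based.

(s=0,f=0) a[fast]=0 → fast++
(s=0,f=1) a[fast]=2≠0 swap→a[0]=2 → slow++,fast++
(s=1,f=2) a[fast]=0 → fast++
(s=1,f=3) a[fast]=0 → fast++
(s=1,f=4) a[fast]=0 → fast++
(s=1,f=5) a[fast]=4≠0 swap→a[1]=4 → slow++,fast++
(s=2,f=6) a[fast]=0 → fast++
(s=2,f=7) a[fast]=0 → fast++
(s=2,f=8) a[fast]=9≠0 swap→a[2]=9 → slow++,fast++
(s=3,f=9) a[fast]=0 → fast++

slow=3, fast=10, a=[2, 4, 9, 0, 0, 0, 0, 0, 0, 0, 2, 7, 0, 0, 0, 5, 7, 0]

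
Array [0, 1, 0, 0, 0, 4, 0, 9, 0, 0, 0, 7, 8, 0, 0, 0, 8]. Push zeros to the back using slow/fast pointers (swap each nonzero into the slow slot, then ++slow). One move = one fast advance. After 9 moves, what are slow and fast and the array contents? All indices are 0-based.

slow=3, fast=9, a=[1, 4, 9, 0, 0, 0, 0, 0, 0, 0, 0, 7, 8, 0, 0, 0, 8]

(s=0,f=0) a[fast]=0 → fast++
(s=0,f=1) a[fast]=1≠0 swap→a[0]=1 → slow++,fast++
(s=1,f=2) a[fast]=0 → fast++
(s=1,f=3) a[fast]=0 → fast++
(s=1,f=4) a[fast]=0 → fast++
(s=1,f=5) a[fast]=4≠0 swap→a[1]=4 → slow++,fast++
(s=2,f=6) a[fast]=0 → fast++
(s=2,f=7) a[fast]=9≠0 swap→a[2]=9 → slow++,fast++
(s=3,f=8) a[fast]=0 → fast++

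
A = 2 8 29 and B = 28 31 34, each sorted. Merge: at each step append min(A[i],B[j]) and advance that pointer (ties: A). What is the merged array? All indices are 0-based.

[2, 8, 28, 29, 31, 34]

[i=0,j=0] A[i]=2<=B[j]=28 take 2 → i++
[i=1,j=0] A[i]=8<=B[j]=28 take 8 → i++
[i=2,j=0] A[i]=29>B[j]=28 take 28 → j++
[i=2,j=1] A[i]=29<=B[j]=31 take 29 → i++
[i=3,j=1] A done, take B[j]=31 → j++
[i=3,j=2] A done, take B[j]=34 → j++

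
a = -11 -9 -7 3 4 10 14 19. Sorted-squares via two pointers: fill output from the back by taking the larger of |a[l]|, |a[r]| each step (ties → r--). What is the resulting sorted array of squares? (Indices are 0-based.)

[9, 16, 49, 81, 100, 121, 196, 361]

l=0 r=7: |-11|<=|19| out[7]=361, r--
l=0 r=6: |-11|<=|14| out[6]=196, r--
l=0 r=5: |-11|>|10| out[5]=121, l++
l=1 r=5: |-9|<=|10| out[4]=100, r--
l=1 r=4: |-9|>|4| out[3]=81, l++
l=2 r=4: |-7|>|4| out[2]=49, l++
l=3 r=4: |3|<=|4| out[1]=16, r--
l=3 r=3: |3|<=|3| out[0]=9, r--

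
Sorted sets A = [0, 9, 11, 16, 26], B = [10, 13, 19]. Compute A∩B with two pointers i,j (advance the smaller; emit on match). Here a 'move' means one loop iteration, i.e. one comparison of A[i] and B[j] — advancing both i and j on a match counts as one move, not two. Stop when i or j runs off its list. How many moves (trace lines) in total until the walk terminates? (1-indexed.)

[i=1,j=1] 0<10 → i++
[i=2,j=1] 9<10 → i++
[i=3,j=1] 11>10 → j++
[i=3,j=2] 11<13 → i++
[i=4,j=2] 16>13 → j++
[i=4,j=3] 16<19 → i++
[i=5,j=3] 26>19 → j++

7 moves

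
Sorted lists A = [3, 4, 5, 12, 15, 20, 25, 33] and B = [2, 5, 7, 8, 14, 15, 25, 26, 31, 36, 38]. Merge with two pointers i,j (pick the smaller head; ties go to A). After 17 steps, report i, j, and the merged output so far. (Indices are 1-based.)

i=1 j=1: A[i]=3>B[j]=2 take 2, j++
i=1 j=2: A[i]=3<=B[j]=5 take 3, i++
i=2 j=2: A[i]=4<=B[j]=5 take 4, i++
i=3 j=2: A[i]=5<=B[j]=5 take 5, i++
i=4 j=2: A[i]=12>B[j]=5 take 5, j++
i=4 j=3: A[i]=12>B[j]=7 take 7, j++
i=4 j=4: A[i]=12>B[j]=8 take 8, j++
i=4 j=5: A[i]=12<=B[j]=14 take 12, i++
i=5 j=5: A[i]=15>B[j]=14 take 14, j++
i=5 j=6: A[i]=15<=B[j]=15 take 15, i++
i=6 j=6: A[i]=20>B[j]=15 take 15, j++
i=6 j=7: A[i]=20<=B[j]=25 take 20, i++
i=7 j=7: A[i]=25<=B[j]=25 take 25, i++
i=8 j=7: A[i]=33>B[j]=25 take 25, j++
i=8 j=8: A[i]=33>B[j]=26 take 26, j++
i=8 j=9: A[i]=33>B[j]=31 take 31, j++
i=8 j=10: A[i]=33<=B[j]=36 take 33, i++

i=9, j=10, merged so far=[2, 3, 4, 5, 5, 7, 8, 12, 14, 15, 15, 20, 25, 25, 26, 31, 33]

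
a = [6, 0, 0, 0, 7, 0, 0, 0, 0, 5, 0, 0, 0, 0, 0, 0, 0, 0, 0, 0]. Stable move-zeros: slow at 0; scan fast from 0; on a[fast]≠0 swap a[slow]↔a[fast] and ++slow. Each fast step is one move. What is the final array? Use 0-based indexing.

slow=0 fast=0: a[fast]=6≠0 swap→a[0]=6, slow++,fast++
slow=1 fast=1: a[fast]=0, fast++
slow=1 fast=2: a[fast]=0, fast++
slow=1 fast=3: a[fast]=0, fast++
slow=1 fast=4: a[fast]=7≠0 swap→a[1]=7, slow++,fast++
slow=2 fast=5: a[fast]=0, fast++
slow=2 fast=6: a[fast]=0, fast++
slow=2 fast=7: a[fast]=0, fast++
slow=2 fast=8: a[fast]=0, fast++
slow=2 fast=9: a[fast]=5≠0 swap→a[2]=5, slow++,fast++
slow=3 fast=10: a[fast]=0, fast++
slow=3 fast=11: a[fast]=0, fast++
slow=3 fast=12: a[fast]=0, fast++
slow=3 fast=13: a[fast]=0, fast++
slow=3 fast=14: a[fast]=0, fast++
slow=3 fast=15: a[fast]=0, fast++
slow=3 fast=16: a[fast]=0, fast++
slow=3 fast=17: a[fast]=0, fast++
slow=3 fast=18: a[fast]=0, fast++
slow=3 fast=19: a[fast]=0, fast++

[6, 7, 5, 0, 0, 0, 0, 0, 0, 0, 0, 0, 0, 0, 0, 0, 0, 0, 0, 0]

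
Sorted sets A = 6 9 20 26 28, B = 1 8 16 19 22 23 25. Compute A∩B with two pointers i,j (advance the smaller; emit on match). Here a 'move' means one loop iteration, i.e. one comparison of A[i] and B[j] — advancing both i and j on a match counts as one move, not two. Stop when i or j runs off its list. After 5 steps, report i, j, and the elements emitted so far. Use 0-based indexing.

[i=0,j=0] 6>1 → j++
[i=0,j=1] 6<8 → i++
[i=1,j=1] 9>8 → j++
[i=1,j=2] 9<16 → i++
[i=2,j=2] 20>16 → j++

i=2, j=3, emitted=[]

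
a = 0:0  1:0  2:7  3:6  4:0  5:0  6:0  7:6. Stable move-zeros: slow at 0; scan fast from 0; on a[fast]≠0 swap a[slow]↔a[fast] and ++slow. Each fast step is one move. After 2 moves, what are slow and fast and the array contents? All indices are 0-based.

slow=0, fast=2, a=[0, 0, 7, 6, 0, 0, 0, 6]

(s=0,f=0) a[fast]=0 → fast++
(s=0,f=1) a[fast]=0 → fast++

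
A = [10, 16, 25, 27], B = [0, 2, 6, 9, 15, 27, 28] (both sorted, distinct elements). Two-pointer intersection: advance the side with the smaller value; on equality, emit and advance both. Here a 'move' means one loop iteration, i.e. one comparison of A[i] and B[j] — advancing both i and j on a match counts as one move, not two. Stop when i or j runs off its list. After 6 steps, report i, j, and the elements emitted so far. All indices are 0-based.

i=0 j=0: 10>0, j++
i=0 j=1: 10>2, j++
i=0 j=2: 10>6, j++
i=0 j=3: 10>9, j++
i=0 j=4: 10<15, i++
i=1 j=4: 16>15, j++

i=1, j=5, emitted=[]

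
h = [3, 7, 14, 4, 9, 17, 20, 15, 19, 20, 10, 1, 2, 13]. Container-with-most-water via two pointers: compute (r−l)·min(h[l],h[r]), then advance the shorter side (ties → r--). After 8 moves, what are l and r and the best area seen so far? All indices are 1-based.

l=5, r=10, best area=143

l=1 r=14: min(3,13)*13=39 best=39 *, l++
l=2 r=14: min(7,13)*12=84 best=84 *, l++
l=3 r=14: min(14,13)*11=143 best=143 *, r--
l=3 r=13: min(14,2)*10=20 best=143, r--
l=3 r=12: min(14,1)*9=9 best=143, r--
l=3 r=11: min(14,10)*8=80 best=143, r--
l=3 r=10: min(14,20)*7=98 best=143, l++
l=4 r=10: min(4,20)*6=24 best=143, l++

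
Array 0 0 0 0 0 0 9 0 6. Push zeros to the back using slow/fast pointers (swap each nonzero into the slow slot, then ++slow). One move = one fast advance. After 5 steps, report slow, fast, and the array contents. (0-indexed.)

slow=0 fast=0: a[fast]=0, fast++
slow=0 fast=1: a[fast]=0, fast++
slow=0 fast=2: a[fast]=0, fast++
slow=0 fast=3: a[fast]=0, fast++
slow=0 fast=4: a[fast]=0, fast++

slow=0, fast=5, a=[0, 0, 0, 0, 0, 0, 9, 0, 6]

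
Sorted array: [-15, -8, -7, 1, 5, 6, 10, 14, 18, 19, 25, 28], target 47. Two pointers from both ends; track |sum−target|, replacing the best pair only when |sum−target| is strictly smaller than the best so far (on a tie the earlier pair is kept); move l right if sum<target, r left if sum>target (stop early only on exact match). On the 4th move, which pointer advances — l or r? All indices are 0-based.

[0,11] -15+28=13 d=34 * → l++
[1,11] -8+28=20 d=27 * → l++
[2,11] -7+28=21 d=26 * → l++
[3,11] 1+28=29 d=18 * → l++

l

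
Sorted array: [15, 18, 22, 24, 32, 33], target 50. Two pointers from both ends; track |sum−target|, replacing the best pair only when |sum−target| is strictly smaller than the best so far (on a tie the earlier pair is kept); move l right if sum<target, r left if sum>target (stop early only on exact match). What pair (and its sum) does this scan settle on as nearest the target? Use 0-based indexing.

[0,5] 15+33=48 d=2 * → l++
[1,5] 18+33=51 d=1 * → r--
[1,4] 18+32=50 d=0 * → stop

pair (18, 32) with sum 50 (|Δ|=0)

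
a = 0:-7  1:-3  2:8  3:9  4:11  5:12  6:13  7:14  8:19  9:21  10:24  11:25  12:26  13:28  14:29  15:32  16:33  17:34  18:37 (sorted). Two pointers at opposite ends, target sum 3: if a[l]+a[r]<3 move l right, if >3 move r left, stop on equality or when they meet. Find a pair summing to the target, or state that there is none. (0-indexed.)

no pair

l=0 r=18: -7+37=30 >3, r--
l=0 r=17: -7+34=27 >3, r--
l=0 r=16: -7+33=26 >3, r--
l=0 r=15: -7+32=25 >3, r--
l=0 r=14: -7+29=22 >3, r--
l=0 r=13: -7+28=21 >3, r--
l=0 r=12: -7+26=19 >3, r--
l=0 r=11: -7+25=18 >3, r--
l=0 r=10: -7+24=17 >3, r--
l=0 r=9: -7+21=14 >3, r--
l=0 r=8: -7+19=12 >3, r--
l=0 r=7: -7+14=7 >3, r--
l=0 r=6: -7+13=6 >3, r--
l=0 r=5: -7+12=5 >3, r--
l=0 r=4: -7+11=4 >3, r--
l=0 r=3: -7+9=2 <3, l++
l=1 r=3: -3+9=6 >3, r--
l=1 r=2: -3+8=5 >3, r--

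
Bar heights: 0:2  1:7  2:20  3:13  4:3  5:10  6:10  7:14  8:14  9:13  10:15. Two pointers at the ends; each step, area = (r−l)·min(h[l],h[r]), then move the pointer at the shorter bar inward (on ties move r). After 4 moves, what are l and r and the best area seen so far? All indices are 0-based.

[0,10] min(2,15)*10=20 best=20 * → l++
[1,10] min(7,15)*9=63 best=63 * → l++
[2,10] min(20,15)*8=120 best=120 * → r--
[2,9] min(20,13)*7=91 best=120 → r--

l=2, r=8, best area=120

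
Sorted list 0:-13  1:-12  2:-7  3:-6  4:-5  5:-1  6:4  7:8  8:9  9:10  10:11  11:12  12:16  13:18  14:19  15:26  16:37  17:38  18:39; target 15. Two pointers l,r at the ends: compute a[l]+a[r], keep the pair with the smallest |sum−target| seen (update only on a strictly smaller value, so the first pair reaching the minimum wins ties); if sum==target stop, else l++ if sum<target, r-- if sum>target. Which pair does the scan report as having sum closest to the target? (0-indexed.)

l=0 r=18: -13+39=26 d=11 *, r--
l=0 r=17: -13+38=25 d=10 *, r--
l=0 r=16: -13+37=24 d=9 *, r--
l=0 r=15: -13+26=13 d=2 *, l++
l=1 r=15: -12+26=14 d=1 *, l++
l=2 r=15: -7+26=19 d=4, r--
l=2 r=14: -7+19=12 d=3, l++
l=3 r=14: -6+19=13 d=2, l++
l=4 r=14: -5+19=14 d=1, l++
l=5 r=14: -1+19=18 d=3, r--
l=5 r=13: -1+18=17 d=2, r--
l=5 r=12: -1+16=15 d=0 *, stop

pair (-1, 16) with sum 15 (|Δ|=0)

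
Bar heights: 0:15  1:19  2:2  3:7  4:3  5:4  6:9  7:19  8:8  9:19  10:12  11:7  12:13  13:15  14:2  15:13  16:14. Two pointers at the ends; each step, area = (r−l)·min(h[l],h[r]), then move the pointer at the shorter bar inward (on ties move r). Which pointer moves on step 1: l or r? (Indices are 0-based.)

l=0 r=16: min(15,14)*16=224 best=224 *, r--

r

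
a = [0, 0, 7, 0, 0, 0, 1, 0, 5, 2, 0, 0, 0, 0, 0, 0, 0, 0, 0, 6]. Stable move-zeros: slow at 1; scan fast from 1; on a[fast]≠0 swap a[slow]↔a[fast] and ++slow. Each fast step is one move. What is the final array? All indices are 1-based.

[7, 1, 5, 2, 6, 0, 0, 0, 0, 0, 0, 0, 0, 0, 0, 0, 0, 0, 0, 0]

(s=1,f=1) a[fast]=0 → fast++
(s=1,f=2) a[fast]=0 → fast++
(s=1,f=3) a[fast]=7≠0 swap→a[1]=7 → slow++,fast++
(s=2,f=4) a[fast]=0 → fast++
(s=2,f=5) a[fast]=0 → fast++
(s=2,f=6) a[fast]=0 → fast++
(s=2,f=7) a[fast]=1≠0 swap→a[2]=1 → slow++,fast++
(s=3,f=8) a[fast]=0 → fast++
(s=3,f=9) a[fast]=5≠0 swap→a[3]=5 → slow++,fast++
(s=4,f=10) a[fast]=2≠0 swap→a[4]=2 → slow++,fast++
(s=5,f=11) a[fast]=0 → fast++
(s=5,f=12) a[fast]=0 → fast++
(s=5,f=13) a[fast]=0 → fast++
(s=5,f=14) a[fast]=0 → fast++
(s=5,f=15) a[fast]=0 → fast++
(s=5,f=16) a[fast]=0 → fast++
(s=5,f=17) a[fast]=0 → fast++
(s=5,f=18) a[fast]=0 → fast++
(s=5,f=19) a[fast]=0 → fast++
(s=5,f=20) a[fast]=6≠0 swap→a[5]=6 → slow++,fast++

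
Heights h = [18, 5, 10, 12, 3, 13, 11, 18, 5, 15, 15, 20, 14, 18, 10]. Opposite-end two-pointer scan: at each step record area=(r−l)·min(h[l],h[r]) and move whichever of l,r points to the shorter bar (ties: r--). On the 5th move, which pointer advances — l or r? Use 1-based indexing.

[1,15] min(18,10)*14=140 best=140 * → r--
[1,14] min(18,18)*13=234 best=234 * → r--
[1,13] min(18,14)*12=168 best=234 → r--
[1,12] min(18,20)*11=198 best=234 → l++
[2,12] min(5,20)*10=50 best=234 → l++

l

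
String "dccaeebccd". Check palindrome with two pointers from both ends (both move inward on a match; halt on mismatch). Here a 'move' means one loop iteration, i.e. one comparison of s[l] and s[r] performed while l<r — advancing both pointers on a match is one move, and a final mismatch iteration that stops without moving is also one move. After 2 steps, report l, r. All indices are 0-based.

l=0 r=9: 'd'=='d', l++,r--
l=1 r=8: 'c'=='c', l++,r--

l=2, r=7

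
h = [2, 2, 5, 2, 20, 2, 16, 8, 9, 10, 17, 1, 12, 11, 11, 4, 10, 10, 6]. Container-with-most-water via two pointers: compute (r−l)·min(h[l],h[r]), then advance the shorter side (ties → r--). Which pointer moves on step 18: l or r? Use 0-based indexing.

l=0 r=18: min(2,6)*18=36 best=36 *, l++
l=1 r=18: min(2,6)*17=34 best=36, l++
l=2 r=18: min(5,6)*16=80 best=80 *, l++
l=3 r=18: min(2,6)*15=30 best=80, l++
l=4 r=18: min(20,6)*14=84 best=84 *, r--
l=4 r=17: min(20,10)*13=130 best=130 *, r--
l=4 r=16: min(20,10)*12=120 best=130, r--
l=4 r=15: min(20,4)*11=44 best=130, r--
l=4 r=14: min(20,11)*10=110 best=130, r--
l=4 r=13: min(20,11)*9=99 best=130, r--
l=4 r=12: min(20,12)*8=96 best=130, r--
l=4 r=11: min(20,1)*7=7 best=130, r--
l=4 r=10: min(20,17)*6=102 best=130, r--
l=4 r=9: min(20,10)*5=50 best=130, r--
l=4 r=8: min(20,9)*4=36 best=130, r--
l=4 r=7: min(20,8)*3=24 best=130, r--
l=4 r=6: min(20,16)*2=32 best=130, r--
l=4 r=5: min(20,2)*1=2 best=130, r--

r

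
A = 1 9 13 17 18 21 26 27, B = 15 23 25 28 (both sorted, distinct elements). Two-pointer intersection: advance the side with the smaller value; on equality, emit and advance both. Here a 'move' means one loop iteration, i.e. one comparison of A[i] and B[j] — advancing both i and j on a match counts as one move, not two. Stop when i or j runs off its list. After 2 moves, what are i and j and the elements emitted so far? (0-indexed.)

i=0 j=0: 1<15, i++
i=1 j=0: 9<15, i++

i=2, j=0, emitted=[]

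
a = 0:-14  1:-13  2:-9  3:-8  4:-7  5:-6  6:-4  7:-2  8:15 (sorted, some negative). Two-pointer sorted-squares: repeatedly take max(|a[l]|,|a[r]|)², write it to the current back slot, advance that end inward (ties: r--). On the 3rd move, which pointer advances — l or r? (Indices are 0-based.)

l=0 r=8: |-14|<=|15| out[8]=225, r--
l=0 r=7: |-14|>|-2| out[7]=196, l++
l=1 r=7: |-13|>|-2| out[6]=169, l++

l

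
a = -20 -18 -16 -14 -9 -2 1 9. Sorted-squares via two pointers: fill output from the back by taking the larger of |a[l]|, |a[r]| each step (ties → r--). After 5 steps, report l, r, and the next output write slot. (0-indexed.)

l=4, r=6, next write slot=2

l=0 r=7: |-20|>|9| out[7]=400, l++
l=1 r=7: |-18|>|9| out[6]=324, l++
l=2 r=7: |-16|>|9| out[5]=256, l++
l=3 r=7: |-14|>|9| out[4]=196, l++
l=4 r=7: |-9|<=|9| out[3]=81, r--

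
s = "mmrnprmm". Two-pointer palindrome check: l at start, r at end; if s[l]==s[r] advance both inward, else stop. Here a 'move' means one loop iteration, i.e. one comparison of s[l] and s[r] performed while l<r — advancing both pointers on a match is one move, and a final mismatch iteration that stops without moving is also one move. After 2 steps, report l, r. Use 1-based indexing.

l=3, r=6

l=1 r=8: 'm'=='m', l++,r--
l=2 r=7: 'm'=='m', l++,r--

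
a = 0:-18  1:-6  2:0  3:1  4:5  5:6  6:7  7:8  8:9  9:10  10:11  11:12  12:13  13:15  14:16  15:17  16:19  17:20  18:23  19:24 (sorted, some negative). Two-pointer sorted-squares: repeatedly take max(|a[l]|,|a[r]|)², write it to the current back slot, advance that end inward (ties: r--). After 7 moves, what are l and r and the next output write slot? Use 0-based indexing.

l=0 r=19: |-18|<=|24| out[19]=576, r--
l=0 r=18: |-18|<=|23| out[18]=529, r--
l=0 r=17: |-18|<=|20| out[17]=400, r--
l=0 r=16: |-18|<=|19| out[16]=361, r--
l=0 r=15: |-18|>|17| out[15]=324, l++
l=1 r=15: |-6|<=|17| out[14]=289, r--
l=1 r=14: |-6|<=|16| out[13]=256, r--

l=1, r=13, next write slot=12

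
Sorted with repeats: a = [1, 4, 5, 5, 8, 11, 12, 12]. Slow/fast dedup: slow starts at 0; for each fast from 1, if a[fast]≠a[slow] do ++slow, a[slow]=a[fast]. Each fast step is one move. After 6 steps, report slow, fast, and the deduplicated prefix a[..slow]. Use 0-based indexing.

(s=0,f=1) a[fast]=4≠a[slow]=1 write a[1]=4 → slow++,fast++
(s=1,f=2) a[fast]=5≠a[slow]=4 write a[2]=5 → slow++,fast++
(s=2,f=3) a[fast]=5=a[slow] dup → fast++
(s=2,f=4) a[fast]=8≠a[slow]=5 write a[3]=8 → slow++,fast++
(s=3,f=5) a[fast]=11≠a[slow]=8 write a[4]=11 → slow++,fast++
(s=4,f=6) a[fast]=12≠a[slow]=11 write a[5]=12 → slow++,fast++

slow=5, fast=7, prefix=[1, 4, 5, 8, 11, 12]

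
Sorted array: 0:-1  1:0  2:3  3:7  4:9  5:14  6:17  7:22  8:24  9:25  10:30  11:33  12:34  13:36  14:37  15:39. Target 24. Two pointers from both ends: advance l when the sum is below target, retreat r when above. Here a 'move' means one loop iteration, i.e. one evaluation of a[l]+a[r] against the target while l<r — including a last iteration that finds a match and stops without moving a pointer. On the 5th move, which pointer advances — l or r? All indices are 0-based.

r

[0,15] -1+39=38 >24 → r--
[0,14] -1+37=36 >24 → r--
[0,13] -1+36=35 >24 → r--
[0,12] -1+34=33 >24 → r--
[0,11] -1+33=32 >24 → r--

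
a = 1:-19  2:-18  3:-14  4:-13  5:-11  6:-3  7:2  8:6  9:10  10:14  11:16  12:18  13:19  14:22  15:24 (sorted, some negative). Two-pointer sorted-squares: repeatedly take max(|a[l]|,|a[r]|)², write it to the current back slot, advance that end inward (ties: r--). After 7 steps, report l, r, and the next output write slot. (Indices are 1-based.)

l=3, r=10, next write slot=8

[1,15] |-19|<=|24| out[15]=576 → r--
[1,14] |-19|<=|22| out[14]=484 → r--
[1,13] |-19|<=|19| out[13]=361 → r--
[1,12] |-19|>|18| out[12]=361 → l++
[2,12] |-18|<=|18| out[11]=324 → r--
[2,11] |-18|>|16| out[10]=324 → l++
[3,11] |-14|<=|16| out[9]=256 → r--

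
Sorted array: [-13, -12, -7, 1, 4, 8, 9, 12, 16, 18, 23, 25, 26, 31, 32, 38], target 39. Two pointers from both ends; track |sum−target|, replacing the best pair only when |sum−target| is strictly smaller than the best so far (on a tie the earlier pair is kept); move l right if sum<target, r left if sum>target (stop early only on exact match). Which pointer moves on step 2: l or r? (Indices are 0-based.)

l

[0,15] -13+38=25 d=14 * → l++
[1,15] -12+38=26 d=13 * → l++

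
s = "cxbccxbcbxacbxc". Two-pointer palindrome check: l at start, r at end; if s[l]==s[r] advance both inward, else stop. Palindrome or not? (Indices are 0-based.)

[0,14] 'c'=='c' → l++,r--
[1,13] 'x'=='x' → l++,r--
[2,12] 'b'=='b' → l++,r--
[3,11] 'c'=='c' → l++,r--
[4,10] 'c'!='a' → stop

not a palindrome (mismatch at 4,10)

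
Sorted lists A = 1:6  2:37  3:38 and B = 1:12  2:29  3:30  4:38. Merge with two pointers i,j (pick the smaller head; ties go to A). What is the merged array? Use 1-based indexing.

[i=1,j=1] A[i]=6<=B[j]=12 take 6 → i++
[i=2,j=1] A[i]=37>B[j]=12 take 12 → j++
[i=2,j=2] A[i]=37>B[j]=29 take 29 → j++
[i=2,j=3] A[i]=37>B[j]=30 take 30 → j++
[i=2,j=4] A[i]=37<=B[j]=38 take 37 → i++
[i=3,j=4] A[i]=38<=B[j]=38 take 38 → i++
[i=4,j=4] A done, take B[j]=38 → j++

[6, 12, 29, 30, 37, 38, 38]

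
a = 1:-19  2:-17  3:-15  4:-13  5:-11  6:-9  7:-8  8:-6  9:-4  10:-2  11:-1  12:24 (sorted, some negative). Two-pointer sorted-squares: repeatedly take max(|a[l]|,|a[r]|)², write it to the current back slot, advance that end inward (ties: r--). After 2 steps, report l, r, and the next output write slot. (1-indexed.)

l=2, r=11, next write slot=10

l=1 r=12: |-19|<=|24| out[12]=576, r--
l=1 r=11: |-19|>|-1| out[11]=361, l++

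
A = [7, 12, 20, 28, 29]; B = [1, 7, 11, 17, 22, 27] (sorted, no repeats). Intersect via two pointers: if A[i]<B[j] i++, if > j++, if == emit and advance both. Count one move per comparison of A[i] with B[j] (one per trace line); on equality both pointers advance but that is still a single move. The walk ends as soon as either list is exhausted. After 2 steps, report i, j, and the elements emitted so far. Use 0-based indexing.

i=1, j=2, emitted=[7]

[i=0,j=0] 7>1 → j++
[i=0,j=1] 7==7 emit → i++,j++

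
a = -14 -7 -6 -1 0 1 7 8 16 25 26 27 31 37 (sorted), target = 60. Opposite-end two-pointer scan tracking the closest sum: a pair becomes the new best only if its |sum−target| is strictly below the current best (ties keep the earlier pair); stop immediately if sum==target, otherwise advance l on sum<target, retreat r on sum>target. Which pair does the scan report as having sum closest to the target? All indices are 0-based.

l=0 r=13: -14+37=23 d=37 *, l++
l=1 r=13: -7+37=30 d=30 *, l++
l=2 r=13: -6+37=31 d=29 *, l++
l=3 r=13: -1+37=36 d=24 *, l++
l=4 r=13: 0+37=37 d=23 *, l++
l=5 r=13: 1+37=38 d=22 *, l++
l=6 r=13: 7+37=44 d=16 *, l++
l=7 r=13: 8+37=45 d=15 *, l++
l=8 r=13: 16+37=53 d=7 *, l++
l=9 r=13: 25+37=62 d=2 *, r--
l=9 r=12: 25+31=56 d=4, l++
l=10 r=12: 26+31=57 d=3, l++
l=11 r=12: 27+31=58 d=2, l++

pair (25, 37) with sum 62 (|Δ|=2)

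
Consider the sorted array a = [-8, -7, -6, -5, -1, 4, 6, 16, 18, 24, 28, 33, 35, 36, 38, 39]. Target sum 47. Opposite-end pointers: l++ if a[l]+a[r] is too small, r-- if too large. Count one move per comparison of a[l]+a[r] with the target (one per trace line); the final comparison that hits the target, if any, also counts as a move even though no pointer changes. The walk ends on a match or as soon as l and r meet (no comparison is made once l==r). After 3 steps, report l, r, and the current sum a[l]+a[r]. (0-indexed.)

l=0 r=15: -8+39=31 <47, l++
l=1 r=15: -7+39=32 <47, l++
l=2 r=15: -6+39=33 <47, l++

l=3, r=15, sum=34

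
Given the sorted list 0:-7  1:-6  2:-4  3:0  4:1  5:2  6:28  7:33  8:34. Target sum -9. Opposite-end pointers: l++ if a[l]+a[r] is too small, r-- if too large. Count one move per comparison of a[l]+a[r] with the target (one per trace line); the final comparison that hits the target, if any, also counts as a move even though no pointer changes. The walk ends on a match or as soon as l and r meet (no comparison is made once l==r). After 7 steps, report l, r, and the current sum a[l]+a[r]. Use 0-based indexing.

l=0 r=8: -7+34=27 >-9, r--
l=0 r=7: -7+33=26 >-9, r--
l=0 r=6: -7+28=21 >-9, r--
l=0 r=5: -7+2=-5 >-9, r--
l=0 r=4: -7+1=-6 >-9, r--
l=0 r=3: -7+0=-7 >-9, r--
l=0 r=2: -7+-4=-11 <-9, l++

l=1, r=2, sum=-10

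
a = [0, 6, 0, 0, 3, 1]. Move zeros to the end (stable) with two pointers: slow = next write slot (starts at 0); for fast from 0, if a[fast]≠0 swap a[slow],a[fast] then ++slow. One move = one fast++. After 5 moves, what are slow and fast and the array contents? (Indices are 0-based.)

slow=2, fast=5, a=[6, 3, 0, 0, 0, 1]

slow=0 fast=0: a[fast]=0, fast++
slow=0 fast=1: a[fast]=6≠0 swap→a[0]=6, slow++,fast++
slow=1 fast=2: a[fast]=0, fast++
slow=1 fast=3: a[fast]=0, fast++
slow=1 fast=4: a[fast]=3≠0 swap→a[1]=3, slow++,fast++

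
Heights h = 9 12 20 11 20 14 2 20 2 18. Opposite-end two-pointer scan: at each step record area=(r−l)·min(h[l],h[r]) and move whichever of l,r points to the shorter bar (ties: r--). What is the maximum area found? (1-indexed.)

l=1 r=10: min(9,18)*9=81 best=81 *, l++
l=2 r=10: min(12,18)*8=96 best=96 *, l++
l=3 r=10: min(20,18)*7=126 best=126 *, r--
l=3 r=9: min(20,2)*6=12 best=126, r--
l=3 r=8: min(20,20)*5=100 best=126, r--
l=3 r=7: min(20,2)*4=8 best=126, r--
l=3 r=6: min(20,14)*3=42 best=126, r--
l=3 r=5: min(20,20)*2=40 best=126, r--
l=3 r=4: min(20,11)*1=11 best=126, r--

max area = 126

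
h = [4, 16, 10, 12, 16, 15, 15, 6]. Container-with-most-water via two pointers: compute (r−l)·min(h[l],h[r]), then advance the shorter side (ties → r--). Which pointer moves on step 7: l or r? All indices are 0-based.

[0,7] min(4,6)*7=28 best=28 * → l++
[1,7] min(16,6)*6=36 best=36 * → r--
[1,6] min(16,15)*5=75 best=75 * → r--
[1,5] min(16,15)*4=60 best=75 → r--
[1,4] min(16,16)*3=48 best=75 → r--
[1,3] min(16,12)*2=24 best=75 → r--
[1,2] min(16,10)*1=10 best=75 → r--

r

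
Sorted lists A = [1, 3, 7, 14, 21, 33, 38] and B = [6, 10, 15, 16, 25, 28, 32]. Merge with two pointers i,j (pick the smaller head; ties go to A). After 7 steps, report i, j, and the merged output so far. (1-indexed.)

[i=1,j=1] A[i]=1<=B[j]=6 take 1 → i++
[i=2,j=1] A[i]=3<=B[j]=6 take 3 → i++
[i=3,j=1] A[i]=7>B[j]=6 take 6 → j++
[i=3,j=2] A[i]=7<=B[j]=10 take 7 → i++
[i=4,j=2] A[i]=14>B[j]=10 take 10 → j++
[i=4,j=3] A[i]=14<=B[j]=15 take 14 → i++
[i=5,j=3] A[i]=21>B[j]=15 take 15 → j++

i=5, j=4, merged so far=[1, 3, 6, 7, 10, 14, 15]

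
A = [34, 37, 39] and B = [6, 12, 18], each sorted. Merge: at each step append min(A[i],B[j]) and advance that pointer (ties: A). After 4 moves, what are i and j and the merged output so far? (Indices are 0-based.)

i=1, j=3, merged so far=[6, 12, 18, 34]

[i=0,j=0] A[i]=34>B[j]=6 take 6 → j++
[i=0,j=1] A[i]=34>B[j]=12 take 12 → j++
[i=0,j=2] A[i]=34>B[j]=18 take 18 → j++
[i=0,j=3] B done, take A[i]=34 → i++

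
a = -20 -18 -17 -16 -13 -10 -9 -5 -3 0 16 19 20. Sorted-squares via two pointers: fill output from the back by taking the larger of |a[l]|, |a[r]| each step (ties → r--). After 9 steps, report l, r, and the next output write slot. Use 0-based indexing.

l=0 r=12: |-20|<=|20| out[12]=400, r--
l=0 r=11: |-20|>|19| out[11]=400, l++
l=1 r=11: |-18|<=|19| out[10]=361, r--
l=1 r=10: |-18|>|16| out[9]=324, l++
l=2 r=10: |-17|>|16| out[8]=289, l++
l=3 r=10: |-16|<=|16| out[7]=256, r--
l=3 r=9: |-16|>|0| out[6]=256, l++
l=4 r=9: |-13|>|0| out[5]=169, l++
l=5 r=9: |-10|>|0| out[4]=100, l++

l=6, r=9, next write slot=3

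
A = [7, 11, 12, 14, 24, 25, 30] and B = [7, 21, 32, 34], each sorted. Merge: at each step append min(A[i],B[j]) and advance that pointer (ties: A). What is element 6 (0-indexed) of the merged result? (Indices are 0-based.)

merged[6] = 24

i=0 j=0: A[i]=7<=B[j]=7 take 7, i++
i=1 j=0: A[i]=11>B[j]=7 take 7, j++
i=1 j=1: A[i]=11<=B[j]=21 take 11, i++
i=2 j=1: A[i]=12<=B[j]=21 take 12, i++
i=3 j=1: A[i]=14<=B[j]=21 take 14, i++
i=4 j=1: A[i]=24>B[j]=21 take 21, j++
i=4 j=2: A[i]=24<=B[j]=32 take 24, i++
i=5 j=2: A[i]=25<=B[j]=32 take 25, i++
i=6 j=2: A[i]=30<=B[j]=32 take 30, i++
i=7 j=2: A done, take B[j]=32, j++
i=7 j=3: A done, take B[j]=34, j++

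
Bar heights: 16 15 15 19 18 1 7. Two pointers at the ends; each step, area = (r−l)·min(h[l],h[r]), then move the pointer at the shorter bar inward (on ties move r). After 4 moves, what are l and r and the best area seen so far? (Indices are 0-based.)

l=0 r=6: min(16,7)*6=42 best=42 *, r--
l=0 r=5: min(16,1)*5=5 best=42, r--
l=0 r=4: min(16,18)*4=64 best=64 *, l++
l=1 r=4: min(15,18)*3=45 best=64, l++

l=2, r=4, best area=64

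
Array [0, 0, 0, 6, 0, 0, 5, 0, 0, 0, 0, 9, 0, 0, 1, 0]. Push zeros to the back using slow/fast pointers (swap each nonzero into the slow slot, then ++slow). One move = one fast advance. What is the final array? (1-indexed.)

[6, 5, 9, 1, 0, 0, 0, 0, 0, 0, 0, 0, 0, 0, 0, 0]

(s=1,f=1) a[fast]=0 → fast++
(s=1,f=2) a[fast]=0 → fast++
(s=1,f=3) a[fast]=0 → fast++
(s=1,f=4) a[fast]=6≠0 swap→a[1]=6 → slow++,fast++
(s=2,f=5) a[fast]=0 → fast++
(s=2,f=6) a[fast]=0 → fast++
(s=2,f=7) a[fast]=5≠0 swap→a[2]=5 → slow++,fast++
(s=3,f=8) a[fast]=0 → fast++
(s=3,f=9) a[fast]=0 → fast++
(s=3,f=10) a[fast]=0 → fast++
(s=3,f=11) a[fast]=0 → fast++
(s=3,f=12) a[fast]=9≠0 swap→a[3]=9 → slow++,fast++
(s=4,f=13) a[fast]=0 → fast++
(s=4,f=14) a[fast]=0 → fast++
(s=4,f=15) a[fast]=1≠0 swap→a[4]=1 → slow++,fast++
(s=5,f=16) a[fast]=0 → fast++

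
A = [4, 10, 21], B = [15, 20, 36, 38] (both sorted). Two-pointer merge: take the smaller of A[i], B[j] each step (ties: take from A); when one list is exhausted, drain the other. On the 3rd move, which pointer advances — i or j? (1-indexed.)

[i=1,j=1] A[i]=4<=B[j]=15 take 4 → i++
[i=2,j=1] A[i]=10<=B[j]=15 take 10 → i++
[i=3,j=1] A[i]=21>B[j]=15 take 15 → j++

j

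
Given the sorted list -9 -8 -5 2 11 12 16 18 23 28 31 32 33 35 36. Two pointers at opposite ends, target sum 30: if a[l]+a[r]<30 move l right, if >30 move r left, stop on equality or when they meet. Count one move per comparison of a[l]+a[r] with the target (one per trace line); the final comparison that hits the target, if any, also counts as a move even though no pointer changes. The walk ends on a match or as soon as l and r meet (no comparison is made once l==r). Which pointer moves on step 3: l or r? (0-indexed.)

r

[0,14] -9+36=27 <30 → l++
[1,14] -8+36=28 <30 → l++
[2,14] -5+36=31 >30 → r--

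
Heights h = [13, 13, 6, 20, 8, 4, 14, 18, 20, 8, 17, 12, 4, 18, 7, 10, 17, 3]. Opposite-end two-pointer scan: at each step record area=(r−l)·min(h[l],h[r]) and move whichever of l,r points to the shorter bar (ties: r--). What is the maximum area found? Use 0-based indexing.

max area = 221

[0,17] min(13,3)*17=51 best=51 * → r--
[0,16] min(13,17)*16=208 best=208 * → l++
[1,16] min(13,17)*15=195 best=208 → l++
[2,16] min(6,17)*14=84 best=208 → l++
[3,16] min(20,17)*13=221 best=221 * → r--
[3,15] min(20,10)*12=120 best=221 → r--
[3,14] min(20,7)*11=77 best=221 → r--
[3,13] min(20,18)*10=180 best=221 → r--
[3,12] min(20,4)*9=36 best=221 → r--
[3,11] min(20,12)*8=96 best=221 → r--
[3,10] min(20,17)*7=119 best=221 → r--
[3,9] min(20,8)*6=48 best=221 → r--
[3,8] min(20,20)*5=100 best=221 → r--
[3,7] min(20,18)*4=72 best=221 → r--
[3,6] min(20,14)*3=42 best=221 → r--
[3,5] min(20,4)*2=8 best=221 → r--
[3,4] min(20,8)*1=8 best=221 → r--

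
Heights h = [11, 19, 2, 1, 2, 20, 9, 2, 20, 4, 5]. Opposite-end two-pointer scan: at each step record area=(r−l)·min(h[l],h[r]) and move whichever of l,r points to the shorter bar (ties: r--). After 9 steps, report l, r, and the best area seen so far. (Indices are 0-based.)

l=5, r=6, best area=133

l=0 r=10: min(11,5)*10=50 best=50 *, r--
l=0 r=9: min(11,4)*9=36 best=50, r--
l=0 r=8: min(11,20)*8=88 best=88 *, l++
l=1 r=8: min(19,20)*7=133 best=133 *, l++
l=2 r=8: min(2,20)*6=12 best=133, l++
l=3 r=8: min(1,20)*5=5 best=133, l++
l=4 r=8: min(2,20)*4=8 best=133, l++
l=5 r=8: min(20,20)*3=60 best=133, r--
l=5 r=7: min(20,2)*2=4 best=133, r--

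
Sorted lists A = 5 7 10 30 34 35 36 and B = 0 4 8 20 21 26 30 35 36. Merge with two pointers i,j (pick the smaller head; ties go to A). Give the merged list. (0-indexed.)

[i=0,j=0] A[i]=5>B[j]=0 take 0 → j++
[i=0,j=1] A[i]=5>B[j]=4 take 4 → j++
[i=0,j=2] A[i]=5<=B[j]=8 take 5 → i++
[i=1,j=2] A[i]=7<=B[j]=8 take 7 → i++
[i=2,j=2] A[i]=10>B[j]=8 take 8 → j++
[i=2,j=3] A[i]=10<=B[j]=20 take 10 → i++
[i=3,j=3] A[i]=30>B[j]=20 take 20 → j++
[i=3,j=4] A[i]=30>B[j]=21 take 21 → j++
[i=3,j=5] A[i]=30>B[j]=26 take 26 → j++
[i=3,j=6] A[i]=30<=B[j]=30 take 30 → i++
[i=4,j=6] A[i]=34>B[j]=30 take 30 → j++
[i=4,j=7] A[i]=34<=B[j]=35 take 34 → i++
[i=5,j=7] A[i]=35<=B[j]=35 take 35 → i++
[i=6,j=7] A[i]=36>B[j]=35 take 35 → j++
[i=6,j=8] A[i]=36<=B[j]=36 take 36 → i++
[i=7,j=8] A done, take B[j]=36 → j++

[0, 4, 5, 7, 8, 10, 20, 21, 26, 30, 30, 34, 35, 35, 36, 36]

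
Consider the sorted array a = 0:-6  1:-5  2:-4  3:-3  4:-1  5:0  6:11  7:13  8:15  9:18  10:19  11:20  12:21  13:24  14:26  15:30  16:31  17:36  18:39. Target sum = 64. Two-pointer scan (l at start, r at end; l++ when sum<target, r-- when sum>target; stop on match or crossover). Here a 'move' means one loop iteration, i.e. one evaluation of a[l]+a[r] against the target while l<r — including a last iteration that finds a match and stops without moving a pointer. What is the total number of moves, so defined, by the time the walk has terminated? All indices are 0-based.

[0,18] -6+39=33 <64 → l++
[1,18] -5+39=34 <64 → l++
[2,18] -4+39=35 <64 → l++
[3,18] -3+39=36 <64 → l++
[4,18] -1+39=38 <64 → l++
[5,18] 0+39=39 <64 → l++
[6,18] 11+39=50 <64 → l++
[7,18] 13+39=52 <64 → l++
[8,18] 15+39=54 <64 → l++
[9,18] 18+39=57 <64 → l++
[10,18] 19+39=58 <64 → l++
[11,18] 20+39=59 <64 → l++
[12,18] 21+39=60 <64 → l++
[13,18] 24+39=63 <64 → l++
[14,18] 26+39=65 >64 → r--
[14,17] 26+36=62 <64 → l++
[15,17] 30+36=66 >64 → r--
[15,16] 30+31=61 <64 → l++

18 moves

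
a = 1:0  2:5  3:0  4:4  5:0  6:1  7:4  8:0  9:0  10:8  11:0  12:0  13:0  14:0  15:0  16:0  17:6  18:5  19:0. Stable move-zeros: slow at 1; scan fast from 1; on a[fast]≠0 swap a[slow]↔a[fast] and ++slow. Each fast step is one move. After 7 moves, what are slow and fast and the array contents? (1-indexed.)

slow=5, fast=8, a=[5, 4, 1, 4, 0, 0, 0, 0, 0, 8, 0, 0, 0, 0, 0, 0, 6, 5, 0]

(s=1,f=1) a[fast]=0 → fast++
(s=1,f=2) a[fast]=5≠0 swap→a[1]=5 → slow++,fast++
(s=2,f=3) a[fast]=0 → fast++
(s=2,f=4) a[fast]=4≠0 swap→a[2]=4 → slow++,fast++
(s=3,f=5) a[fast]=0 → fast++
(s=3,f=6) a[fast]=1≠0 swap→a[3]=1 → slow++,fast++
(s=4,f=7) a[fast]=4≠0 swap→a[4]=4 → slow++,fast++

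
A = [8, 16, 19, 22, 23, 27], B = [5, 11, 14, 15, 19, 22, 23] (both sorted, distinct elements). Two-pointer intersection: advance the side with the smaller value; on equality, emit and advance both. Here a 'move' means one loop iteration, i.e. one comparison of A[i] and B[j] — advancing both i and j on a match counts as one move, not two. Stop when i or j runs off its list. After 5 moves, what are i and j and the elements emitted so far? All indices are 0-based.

i=1, j=4, emitted=[]

i=0 j=0: 8>5, j++
i=0 j=1: 8<11, i++
i=1 j=1: 16>11, j++
i=1 j=2: 16>14, j++
i=1 j=3: 16>15, j++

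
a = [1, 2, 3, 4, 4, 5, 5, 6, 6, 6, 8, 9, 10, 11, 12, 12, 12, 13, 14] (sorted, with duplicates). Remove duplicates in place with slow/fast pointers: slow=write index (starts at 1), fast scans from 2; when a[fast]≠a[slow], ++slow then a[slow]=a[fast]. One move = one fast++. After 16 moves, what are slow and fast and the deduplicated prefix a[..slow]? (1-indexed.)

slow=1 fast=2: a[fast]=2≠a[slow]=1 write a[2]=2, slow++,fast++
slow=2 fast=3: a[fast]=3≠a[slow]=2 write a[3]=3, slow++,fast++
slow=3 fast=4: a[fast]=4≠a[slow]=3 write a[4]=4, slow++,fast++
slow=4 fast=5: a[fast]=4=a[slow] dup, fast++
slow=4 fast=6: a[fast]=5≠a[slow]=4 write a[5]=5, slow++,fast++
slow=5 fast=7: a[fast]=5=a[slow] dup, fast++
slow=5 fast=8: a[fast]=6≠a[slow]=5 write a[6]=6, slow++,fast++
slow=6 fast=9: a[fast]=6=a[slow] dup, fast++
slow=6 fast=10: a[fast]=6=a[slow] dup, fast++
slow=6 fast=11: a[fast]=8≠a[slow]=6 write a[7]=8, slow++,fast++
slow=7 fast=12: a[fast]=9≠a[slow]=8 write a[8]=9, slow++,fast++
slow=8 fast=13: a[fast]=10≠a[slow]=9 write a[9]=10, slow++,fast++
slow=9 fast=14: a[fast]=11≠a[slow]=10 write a[10]=11, slow++,fast++
slow=10 fast=15: a[fast]=12≠a[slow]=11 write a[11]=12, slow++,fast++
slow=11 fast=16: a[fast]=12=a[slow] dup, fast++
slow=11 fast=17: a[fast]=12=a[slow] dup, fast++

slow=11, fast=18, prefix=[1, 2, 3, 4, 5, 6, 8, 9, 10, 11, 12]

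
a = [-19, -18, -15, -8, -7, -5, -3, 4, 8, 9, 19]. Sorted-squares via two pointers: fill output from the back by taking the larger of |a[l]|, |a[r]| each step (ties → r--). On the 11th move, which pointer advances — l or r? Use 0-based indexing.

[0,10] |-19|<=|19| out[10]=361 → r--
[0,9] |-19|>|9| out[9]=361 → l++
[1,9] |-18|>|9| out[8]=324 → l++
[2,9] |-15|>|9| out[7]=225 → l++
[3,9] |-8|<=|9| out[6]=81 → r--
[3,8] |-8|<=|8| out[5]=64 → r--
[3,7] |-8|>|4| out[4]=64 → l++
[4,7] |-7|>|4| out[3]=49 → l++
[5,7] |-5|>|4| out[2]=25 → l++
[6,7] |-3|<=|4| out[1]=16 → r--
[6,6] |-3|<=|-3| out[0]=9 → r--

r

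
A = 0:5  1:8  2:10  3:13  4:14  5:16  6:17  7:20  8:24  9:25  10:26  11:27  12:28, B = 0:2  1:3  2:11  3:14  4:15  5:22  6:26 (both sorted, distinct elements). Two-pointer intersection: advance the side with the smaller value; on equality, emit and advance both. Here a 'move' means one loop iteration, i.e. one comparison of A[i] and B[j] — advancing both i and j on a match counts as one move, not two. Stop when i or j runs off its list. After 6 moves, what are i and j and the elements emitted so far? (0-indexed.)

i=0 j=0: 5>2, j++
i=0 j=1: 5>3, j++
i=0 j=2: 5<11, i++
i=1 j=2: 8<11, i++
i=2 j=2: 10<11, i++
i=3 j=2: 13>11, j++

i=3, j=3, emitted=[]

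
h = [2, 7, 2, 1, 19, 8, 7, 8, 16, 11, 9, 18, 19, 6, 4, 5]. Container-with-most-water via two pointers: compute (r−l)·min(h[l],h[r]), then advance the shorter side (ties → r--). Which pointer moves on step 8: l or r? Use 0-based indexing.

r

l=0 r=15: min(2,5)*15=30 best=30 *, l++
l=1 r=15: min(7,5)*14=70 best=70 *, r--
l=1 r=14: min(7,4)*13=52 best=70, r--
l=1 r=13: min(7,6)*12=72 best=72 *, r--
l=1 r=12: min(7,19)*11=77 best=77 *, l++
l=2 r=12: min(2,19)*10=20 best=77, l++
l=3 r=12: min(1,19)*9=9 best=77, l++
l=4 r=12: min(19,19)*8=152 best=152 *, r--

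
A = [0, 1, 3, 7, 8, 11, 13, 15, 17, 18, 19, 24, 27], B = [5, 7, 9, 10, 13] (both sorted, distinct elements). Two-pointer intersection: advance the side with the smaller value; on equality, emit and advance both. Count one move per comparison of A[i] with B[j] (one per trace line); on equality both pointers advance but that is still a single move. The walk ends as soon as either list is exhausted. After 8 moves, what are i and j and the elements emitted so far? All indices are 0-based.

i=5, j=4, emitted=[7]

i=0 j=0: 0<5, i++
i=1 j=0: 1<5, i++
i=2 j=0: 3<5, i++
i=3 j=0: 7>5, j++
i=3 j=1: 7==7 emit, i++,j++
i=4 j=2: 8<9, i++
i=5 j=2: 11>9, j++
i=5 j=3: 11>10, j++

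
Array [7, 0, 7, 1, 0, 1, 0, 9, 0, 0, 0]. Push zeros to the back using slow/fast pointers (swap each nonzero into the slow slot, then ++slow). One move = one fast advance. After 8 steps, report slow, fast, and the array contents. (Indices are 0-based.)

slow=0 fast=0: a[fast]=7≠0 swap→a[0]=7, slow++,fast++
slow=1 fast=1: a[fast]=0, fast++
slow=1 fast=2: a[fast]=7≠0 swap→a[1]=7, slow++,fast++
slow=2 fast=3: a[fast]=1≠0 swap→a[2]=1, slow++,fast++
slow=3 fast=4: a[fast]=0, fast++
slow=3 fast=5: a[fast]=1≠0 swap→a[3]=1, slow++,fast++
slow=4 fast=6: a[fast]=0, fast++
slow=4 fast=7: a[fast]=9≠0 swap→a[4]=9, slow++,fast++

slow=5, fast=8, a=[7, 7, 1, 1, 9, 0, 0, 0, 0, 0, 0]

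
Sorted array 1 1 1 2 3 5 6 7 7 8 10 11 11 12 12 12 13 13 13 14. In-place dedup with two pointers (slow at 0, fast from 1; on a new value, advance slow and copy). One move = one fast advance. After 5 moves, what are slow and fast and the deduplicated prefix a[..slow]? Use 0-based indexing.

(s=0,f=1) a[fast]=1=a[slow] dup → fast++
(s=0,f=2) a[fast]=1=a[slow] dup → fast++
(s=0,f=3) a[fast]=2≠a[slow]=1 write a[1]=2 → slow++,fast++
(s=1,f=4) a[fast]=3≠a[slow]=2 write a[2]=3 → slow++,fast++
(s=2,f=5) a[fast]=5≠a[slow]=3 write a[3]=5 → slow++,fast++

slow=3, fast=6, prefix=[1, 2, 3, 5]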